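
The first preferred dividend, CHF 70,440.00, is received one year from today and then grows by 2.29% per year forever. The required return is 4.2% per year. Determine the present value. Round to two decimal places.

Periodic rate r = 0.042 per year.
Growing perpetuity (Gordon): PV = PMT₁ / (r − g) = 70,440 / (r − 0.0229) = CHF 3,687,958.12.

CHF 3,687,958.12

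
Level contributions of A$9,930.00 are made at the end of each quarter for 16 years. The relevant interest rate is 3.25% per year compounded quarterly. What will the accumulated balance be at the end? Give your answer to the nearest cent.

A$829,227.97

This is an ordinary annuity: 64 deposits of A$9,930.00 at the end of each quarter.
Periodic rate r = 0.0325/4 per quarter; n is counted in quarters.
FV = PMT × [((1+r)^n − 1)/r] = 9,930 × [(1+r)^64 − 1] / r = A$829,227.97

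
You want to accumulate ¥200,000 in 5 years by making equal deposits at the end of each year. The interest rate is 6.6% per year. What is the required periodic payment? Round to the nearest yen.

Level ordinary annuity; solve FV = PMT × [((1+r)^n − 1)/r] for PMT.
Periodic rate r = 0.066 per year.
With n = 5: PMT = 200,000 / ([((1+r)^n − 1)/r]) = ¥35,057

¥35,057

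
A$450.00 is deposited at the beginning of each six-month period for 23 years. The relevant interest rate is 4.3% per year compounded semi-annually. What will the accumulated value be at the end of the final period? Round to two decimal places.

A$35,502.11

This is an annuity due: 46 deposits of A$450.00 at the beginning of each six-month period.
Periodic rate r = 0.043/2 per half-year; n is counted in half-years.
FV = PMT × [((1+r)^n − 1)/r] × (1+r) = 450 × [(1+r)^46 − 1] / r × (1+r) = A$35,502.11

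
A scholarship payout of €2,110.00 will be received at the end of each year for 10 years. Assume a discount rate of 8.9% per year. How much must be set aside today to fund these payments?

€13,601.07

This is an ordinary annuity: 10 payments of €2,110.00 at the end of each year.
Periodic rate r = 0.089 per year.
PV = PMT × [(1 − (1+r)^−n)/r] = 2,110 × [1 − (1+r)^−10] / r = €13,601.07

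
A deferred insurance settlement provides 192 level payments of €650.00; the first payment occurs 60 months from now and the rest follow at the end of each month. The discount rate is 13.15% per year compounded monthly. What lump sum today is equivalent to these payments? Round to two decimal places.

Ordinary annuity of 192 payments, first payment at period 60.
Periodic rate r = 0.1315/12 per month; n is counted in months.
The ordinary-annuity PV formula values the stream one period before the first payment (period 59); discount that back 59 periods:
PV₀ = 650 × [1 − (1+r)^−192] / r × (1+r)^−59 = €27,335.20

€27,335.20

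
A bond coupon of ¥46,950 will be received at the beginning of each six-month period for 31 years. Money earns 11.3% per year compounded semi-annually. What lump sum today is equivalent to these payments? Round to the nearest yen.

¥848,847

This is an annuity due: 62 payments of ¥46,950 at the beginning of each six-month period.
Periodic rate r = 0.113/2 per half-year; n is counted in half-years.
PV = PMT × [(1 − (1+r)^−n)/r] × (1+r) = 46,950 × [1 − (1+r)^−62] / r × (1+r) = ¥848,847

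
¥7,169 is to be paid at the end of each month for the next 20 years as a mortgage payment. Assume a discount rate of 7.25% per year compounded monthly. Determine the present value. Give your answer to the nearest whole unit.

This is an ordinary annuity: 240 payments of ¥7,169 at the end of each month.
Periodic rate r = 0.0725/12 per month; n is counted in months.
PV = PMT × [(1 − (1+r)^−n)/r] = 7,169 × [1 − (1+r)^−240] / r = ¥907,037

¥907,037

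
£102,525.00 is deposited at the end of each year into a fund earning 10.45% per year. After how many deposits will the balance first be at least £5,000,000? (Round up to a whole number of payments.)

19 payments

Periodic rate r = 0.1045 per year.
Ordinary annuity FV: 5,000,000 = 102,525 × [((1+r)^n − 1)/r].
(1+r)^n = 1 + 5,000,000 × r / 102,525, so n = ln(1 + 5,000,000·r/102,525) / ln(1+r) = 18.19.
Round up to a whole number of payments: n = 19.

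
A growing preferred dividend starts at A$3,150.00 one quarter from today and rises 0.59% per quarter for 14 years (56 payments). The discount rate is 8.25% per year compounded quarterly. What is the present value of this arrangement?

A$119,119.97

Periodic rate r = 0.0825/4 per quarter; n is counted in quarters.
Growing ordinary annuity: PV = PMT₁ × [1 − ((1+g)/(1+r))^n] / (r − g) = 3,150 × [1 − ((1+0.0059)/(1+r))^56] / (r − 0.0059) = A$119,119.97.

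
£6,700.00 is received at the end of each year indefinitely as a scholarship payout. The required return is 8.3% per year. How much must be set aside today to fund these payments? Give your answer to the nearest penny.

Periodic rate r = 0.083 per year.
Level perpetuity: PV = PMT / r = 6,700 / (0.083) = £80,722.89.

£80,722.89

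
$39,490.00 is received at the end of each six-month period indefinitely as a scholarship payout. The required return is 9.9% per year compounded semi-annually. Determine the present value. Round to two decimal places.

$797,777.78

Periodic rate r = 0.099/2 per half-year.
Level perpetuity: PV = PMT / r = 39,490 / (0.099/2) = $797,777.78.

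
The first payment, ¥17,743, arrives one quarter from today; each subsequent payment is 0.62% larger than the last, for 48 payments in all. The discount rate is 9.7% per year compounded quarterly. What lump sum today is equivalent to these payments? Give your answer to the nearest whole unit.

Periodic rate r = 0.097/4 per quarter; n is counted in quarters.
Growing ordinary annuity: PV = PMT₁ × [1 − ((1+g)/(1+r))^n] / (r − g) = 17,743 × [1 − ((1+0.0062)/(1+r))^48] / (r − 0.0062) = ¥564,285.

¥564,285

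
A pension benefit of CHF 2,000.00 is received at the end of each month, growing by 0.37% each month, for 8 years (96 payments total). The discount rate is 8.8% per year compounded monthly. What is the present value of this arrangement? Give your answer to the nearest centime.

Periodic rate r = 0.088/12 per month; n is counted in months.
Growing ordinary annuity: PV = PMT₁ × [1 − ((1+g)/(1+r))^n] / (r − g) = 2,000 × [1 − ((1+0.0037)/(1+r))^96] / (r − 0.0037) = CHF 161,347.49.

CHF 161,347.49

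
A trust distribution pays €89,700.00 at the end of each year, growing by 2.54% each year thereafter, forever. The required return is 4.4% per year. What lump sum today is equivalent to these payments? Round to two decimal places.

€4,822,580.65

Periodic rate r = 0.044 per year.
Growing perpetuity (Gordon): PV = PMT₁ / (r − g) = 89,700 / (r − 0.0254) = €4,822,580.65.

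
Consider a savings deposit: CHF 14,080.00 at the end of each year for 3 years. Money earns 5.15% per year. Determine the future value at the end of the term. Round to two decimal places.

CHF 44,452.70

This is an ordinary annuity: 3 deposits of CHF 14,080.00 at the end of each year.
Periodic rate r = 0.0515 per year.
FV = PMT × [((1+r)^n − 1)/r] = 14,080 × [(1+r)^3 − 1] / r = CHF 44,452.70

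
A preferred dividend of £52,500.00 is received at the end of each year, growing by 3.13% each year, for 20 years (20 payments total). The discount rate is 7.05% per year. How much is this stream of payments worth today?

£704,188.57

Periodic rate r = 0.0705 per year.
Growing ordinary annuity: PV = PMT₁ × [1 − ((1+g)/(1+r))^n] / (r − g) = 52,500 × [1 − ((1+0.0313)/(1+r))^20] / (r − 0.0313) = £704,188.57.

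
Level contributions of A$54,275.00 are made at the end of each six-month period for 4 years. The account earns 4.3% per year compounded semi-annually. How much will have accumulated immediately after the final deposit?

A$468,316.93

This is an ordinary annuity: 8 deposits of A$54,275.00 at the end of each six-month period.
Periodic rate r = 0.043/2 per half-year; n is counted in half-years.
FV = PMT × [((1+r)^n − 1)/r] = 54,275 × [(1+r)^8 − 1] / r = A$468,316.93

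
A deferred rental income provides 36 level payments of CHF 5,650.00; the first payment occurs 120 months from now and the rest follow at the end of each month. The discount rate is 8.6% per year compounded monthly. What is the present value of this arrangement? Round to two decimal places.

CHF 76,403.02

Ordinary annuity of 36 payments, first payment at period 120.
Periodic rate r = 0.086/12 per month; n is counted in months.
The ordinary-annuity PV formula values the stream one period before the first payment (period 119); discount that back 119 periods:
PV₀ = 5,650 × [1 − (1+r)^−36] / r × (1+r)^−119 = CHF 76,403.02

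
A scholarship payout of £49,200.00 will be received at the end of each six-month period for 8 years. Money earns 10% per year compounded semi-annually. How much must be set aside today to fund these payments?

This is an ordinary annuity: 16 payments of £49,200.00 at the end of each six-month period.
Periodic rate r = 0.1/2 per half-year; n is counted in half-years.
PV = PMT × [(1 − (1+r)^−n)/r] = 49,200 × [1 − (1+r)^−16] / r = £533,218.26

£533,218.26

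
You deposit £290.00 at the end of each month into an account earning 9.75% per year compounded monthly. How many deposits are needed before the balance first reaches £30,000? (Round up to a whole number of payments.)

76 payments

Periodic rate r = 0.0975/12 per month; n is counted in months.
Ordinary annuity FV: 30,000 = 290 × [((1+r)^n − 1)/r].
(1+r)^n = 1 + 30,000 × r / 290, so n = ln(1 + 30,000·r/290) / ln(1+r) = 75.39.
Round up to a whole number of payments: n = 76.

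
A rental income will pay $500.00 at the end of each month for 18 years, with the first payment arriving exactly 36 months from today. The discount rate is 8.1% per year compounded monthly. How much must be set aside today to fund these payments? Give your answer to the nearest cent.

$44,846.25

Ordinary annuity of 216 payments, first payment at period 36.
Periodic rate r = 0.081/12 per month; n is counted in months.
The ordinary-annuity PV formula values the stream one period before the first payment (period 35); discount that back 35 periods:
PV₀ = 500 × [1 − (1+r)^−216] / r × (1+r)^−35 = $44,846.25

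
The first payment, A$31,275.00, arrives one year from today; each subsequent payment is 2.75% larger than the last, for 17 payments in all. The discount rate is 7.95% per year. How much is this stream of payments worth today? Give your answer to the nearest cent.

Periodic rate r = 0.0795 per year.
Growing ordinary annuity: PV = PMT₁ × [1 − ((1+g)/(1+r))^n] / (r − g) = 31,275 × [1 − ((1+0.0275)/(1+r))^17] / (r − 0.0275) = A$341,605.84.

A$341,605.84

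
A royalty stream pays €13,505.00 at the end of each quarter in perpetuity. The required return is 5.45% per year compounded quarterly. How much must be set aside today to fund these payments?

€991,192.66

Periodic rate r = 0.0545/4 per quarter.
Level perpetuity: PV = PMT / r = 13,505 / (0.0545/4) = €991,192.66.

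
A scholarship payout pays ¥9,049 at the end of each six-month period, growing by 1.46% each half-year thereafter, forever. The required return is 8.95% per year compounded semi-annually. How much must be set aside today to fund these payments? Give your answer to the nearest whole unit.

¥300,133

Periodic rate r = 0.0895/2 per half-year.
Growing perpetuity (Gordon): PV = PMT₁ / (r − g) = 9,049 / (r − 0.0146) = ¥300,133.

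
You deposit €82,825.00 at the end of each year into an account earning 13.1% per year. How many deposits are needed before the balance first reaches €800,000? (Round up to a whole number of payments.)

7 payments

Periodic rate r = 0.131 per year.
Ordinary annuity FV: 800,000 = 82,825 × [((1+r)^n − 1)/r].
(1+r)^n = 1 + 800,000 × r / 82,825, so n = ln(1 + 800,000·r/82,825) / ln(1+r) = 6.64.
Round up to a whole number of payments: n = 7.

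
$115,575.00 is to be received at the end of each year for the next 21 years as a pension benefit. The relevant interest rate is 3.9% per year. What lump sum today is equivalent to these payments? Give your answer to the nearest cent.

$1,636,455.81

This is an ordinary annuity: 21 payments of $115,575.00 at the end of each year.
Periodic rate r = 0.039 per year.
PV = PMT × [(1 − (1+r)^−n)/r] = 115,575 × [1 − (1+r)^−21] / r = $1,636,455.81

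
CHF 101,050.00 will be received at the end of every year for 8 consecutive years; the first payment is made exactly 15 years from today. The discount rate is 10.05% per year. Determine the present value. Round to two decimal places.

CHF 140,803.67

Ordinary annuity of 8 payments, first payment at period 15.
Periodic rate r = 0.1005 per year.
The ordinary-annuity PV formula values the stream one period before the first payment (period 14); discount that back 14 periods:
PV₀ = 101,050 × [1 − (1+r)^−8] / r × (1+r)^−14 = CHF 140,803.67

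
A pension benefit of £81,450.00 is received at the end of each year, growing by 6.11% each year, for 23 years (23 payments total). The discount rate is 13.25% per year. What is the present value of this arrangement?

Periodic rate r = 0.1325 per year.
Growing ordinary annuity: PV = PMT₁ × [1 − ((1+g)/(1+r))^n] / (r − g) = 81,450 × [1 − ((1+0.0611)/(1+r))^23] / (r − 0.0611) = £885,657.00.

£885,657.00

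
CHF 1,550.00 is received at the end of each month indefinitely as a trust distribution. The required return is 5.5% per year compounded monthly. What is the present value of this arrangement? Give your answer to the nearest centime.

Periodic rate r = 0.055/12 per month.
Level perpetuity: PV = PMT / r = 1,550 / (0.055/12) = CHF 338,181.82.

CHF 338,181.82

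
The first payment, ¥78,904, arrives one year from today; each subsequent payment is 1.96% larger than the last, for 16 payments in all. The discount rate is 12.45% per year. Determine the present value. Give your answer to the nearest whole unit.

¥595,201

Periodic rate r = 0.1245 per year.
Growing ordinary annuity: PV = PMT₁ × [1 − ((1+g)/(1+r))^n] / (r − g) = 78,904 × [1 − ((1+0.0196)/(1+r))^16] / (r − 0.0196) = ¥595,201.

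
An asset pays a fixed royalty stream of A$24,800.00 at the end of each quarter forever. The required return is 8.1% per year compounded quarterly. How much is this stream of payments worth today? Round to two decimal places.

Periodic rate r = 0.081/4 per quarter.
Level perpetuity: PV = PMT / r = 24,800 / (0.081/4) = A$1,224,691.36.

A$1,224,691.36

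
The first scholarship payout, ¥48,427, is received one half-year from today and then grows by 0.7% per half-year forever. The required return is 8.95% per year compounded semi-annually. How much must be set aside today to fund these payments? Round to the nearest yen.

¥1,282,834

Periodic rate r = 0.0895/2 per half-year.
Growing perpetuity (Gordon): PV = PMT₁ / (r − g) = 48,427 / (r − 0.007) = ¥1,282,834.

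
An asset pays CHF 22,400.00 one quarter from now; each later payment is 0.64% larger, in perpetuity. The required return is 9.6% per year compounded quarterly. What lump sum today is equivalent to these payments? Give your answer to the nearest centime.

CHF 1,272,727.27

Periodic rate r = 0.096/4 per quarter.
Growing perpetuity (Gordon): PV = PMT₁ / (r − g) = 22,400 / (r − 0.0064) = CHF 1,272,727.27.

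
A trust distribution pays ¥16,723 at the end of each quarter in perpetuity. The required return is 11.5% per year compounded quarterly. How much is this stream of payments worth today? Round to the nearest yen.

¥581,670

Periodic rate r = 0.115/4 per quarter.
Level perpetuity: PV = PMT / r = 16,723 / (0.115/4) = ¥581,670.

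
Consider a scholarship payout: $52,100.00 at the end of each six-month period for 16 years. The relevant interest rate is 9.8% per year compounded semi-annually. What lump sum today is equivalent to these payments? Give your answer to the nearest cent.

This is an ordinary annuity: 32 payments of $52,100.00 at the end of each six-month period.
Periodic rate r = 0.098/2 per half-year; n is counted in half-years.
PV = PMT × [(1 − (1+r)^−n)/r] = 52,100 × [1 − (1+r)^−32] / r = $833,213.30

$833,213.30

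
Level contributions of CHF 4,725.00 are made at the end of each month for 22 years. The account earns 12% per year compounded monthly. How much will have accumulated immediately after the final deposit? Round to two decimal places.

CHF 6,062,483.44

This is an ordinary annuity: 264 deposits of CHF 4,725.00 at the end of each month.
Periodic rate r = 0.12/12 per month; n is counted in months.
FV = PMT × [((1+r)^n − 1)/r] = 4,725 × [(1+r)^264 − 1] / r = CHF 6,062,483.44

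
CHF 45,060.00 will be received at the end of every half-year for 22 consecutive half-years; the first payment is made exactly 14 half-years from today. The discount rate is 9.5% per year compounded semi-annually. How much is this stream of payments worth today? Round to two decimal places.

Ordinary annuity of 22 payments, first payment at period 14.
Periodic rate r = 0.095/2 per half-year; n is counted in half-years.
The ordinary-annuity PV formula values the stream one period before the first payment (period 13); discount that back 13 periods:
PV₀ = 45,060 × [1 − (1+r)^−22] / r × (1+r)^−13 = CHF 331,971.91

CHF 331,971.91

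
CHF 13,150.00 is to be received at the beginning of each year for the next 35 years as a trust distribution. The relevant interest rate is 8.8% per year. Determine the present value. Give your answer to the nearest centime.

This is an annuity due: 35 payments of CHF 13,150.00 at the beginning of each year.
Periodic rate r = 0.088 per year.
PV = PMT × [(1 − (1+r)^−n)/r] × (1+r) = 13,150 × [1 − (1+r)^−35] / r × (1+r) = CHF 154,088.83

CHF 154,088.83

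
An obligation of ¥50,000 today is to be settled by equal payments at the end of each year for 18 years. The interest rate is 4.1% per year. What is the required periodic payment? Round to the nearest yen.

¥3,982

Level ordinary annuity; solve PV = PMT × [(1 − (1+r)^−n)/r] for PMT.
Periodic rate r = 0.041 per year.
With n = 18: PMT = 50,000 / ([(1 − (1+r)^−n)/r]) = ¥3,982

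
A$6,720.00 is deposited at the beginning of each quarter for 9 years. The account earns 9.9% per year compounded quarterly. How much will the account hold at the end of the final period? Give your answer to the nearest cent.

This is an annuity due: 36 deposits of A$6,720.00 at the beginning of each quarter.
Periodic rate r = 0.099/4 per quarter; n is counted in quarters.
FV = PMT × [((1+r)^n − 1)/r] × (1+r) = 6,720 × [(1+r)^36 − 1] / r × (1+r) = A$392,664.19

A$392,664.19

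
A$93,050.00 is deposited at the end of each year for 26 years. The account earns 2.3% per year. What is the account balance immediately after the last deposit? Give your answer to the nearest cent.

A$3,261,615.53

This is an ordinary annuity: 26 deposits of A$93,050.00 at the end of each year.
Periodic rate r = 0.023 per year.
FV = PMT × [((1+r)^n − 1)/r] = 93,050 × [(1+r)^26 − 1] / r = A$3,261,615.53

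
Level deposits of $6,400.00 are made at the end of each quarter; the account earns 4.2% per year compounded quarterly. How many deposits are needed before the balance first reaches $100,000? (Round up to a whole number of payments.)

15 payments

Periodic rate r = 0.042/4 per quarter; n is counted in quarters.
Ordinary annuity FV: 100,000 = 6,400 × [((1+r)^n − 1)/r].
(1+r)^n = 1 + 100,000 × r / 6,400, so n = ln(1 + 100,000·r/6,400) / ln(1+r) = 14.54.
Round up to a whole number of payments: n = 15.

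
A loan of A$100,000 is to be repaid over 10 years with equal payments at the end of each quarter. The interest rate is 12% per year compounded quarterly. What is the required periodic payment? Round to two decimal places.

Level ordinary annuity; solve PV = PMT × [(1 − (1+r)^−n)/r] for PMT.
Periodic rate r = 0.12/4 per quarter; n is counted in quarters.
With n = 40: PMT = 100,000 / ([(1 − (1+r)^−n)/r]) = A$4,326.24

A$4,326.24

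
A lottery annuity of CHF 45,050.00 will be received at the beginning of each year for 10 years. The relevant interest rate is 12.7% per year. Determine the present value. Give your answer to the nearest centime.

This is an annuity due: 10 payments of CHF 45,050.00 at the beginning of each year.
Periodic rate r = 0.127 per year.
PV = PMT × [(1 − (1+r)^−n)/r] × (1+r) = 45,050 × [1 − (1+r)^−10] / r × (1+r) = CHF 278,832.78

CHF 278,832.78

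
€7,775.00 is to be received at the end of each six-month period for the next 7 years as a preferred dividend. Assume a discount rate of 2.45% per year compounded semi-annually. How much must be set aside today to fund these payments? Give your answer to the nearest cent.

This is an ordinary annuity: 14 payments of €7,775.00 at the end of each six-month period.
Periodic rate r = 0.0245/2 per half-year; n is counted in half-years.
PV = PMT × [(1 − (1+r)^−n)/r] = 7,775 × [1 − (1+r)^−14] / r = €99,470.21

€99,470.21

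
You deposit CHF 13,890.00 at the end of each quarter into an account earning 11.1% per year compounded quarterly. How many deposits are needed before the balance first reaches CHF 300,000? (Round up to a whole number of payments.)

18 payments

Periodic rate r = 0.111/4 per quarter; n is counted in quarters.
Ordinary annuity FV: 300,000 = 13,890 × [((1+r)^n − 1)/r].
(1+r)^n = 1 + 300,000 × r / 13,890, so n = ln(1 + 300,000·r/13,890) / ln(1+r) = 17.16.
Round up to a whole number of payments: n = 18.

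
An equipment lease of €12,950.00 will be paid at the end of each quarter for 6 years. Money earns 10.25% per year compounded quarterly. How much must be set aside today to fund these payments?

This is an ordinary annuity: 24 payments of €12,950.00 at the end of each quarter.
Periodic rate r = 0.1025/4 per quarter; n is counted in quarters.
PV = PMT × [(1 − (1+r)^−n)/r] = 12,950 × [1 − (1+r)^−24] / r = €230,019.37

€230,019.37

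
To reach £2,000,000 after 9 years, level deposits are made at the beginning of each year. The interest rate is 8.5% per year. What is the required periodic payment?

£144,559.86

Level annuity due; solve FV = PMT × [((1+r)^n − 1)/r] × (1+r) for PMT.
Periodic rate r = 0.085 per year.
With n = 9: PMT = 2,000,000 / ([((1+r)^n − 1)/r] × (1+r)) = £144,559.86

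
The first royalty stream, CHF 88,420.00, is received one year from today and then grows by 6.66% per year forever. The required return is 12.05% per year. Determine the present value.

Periodic rate r = 0.1205 per year.
Growing perpetuity (Gordon): PV = PMT₁ / (r − g) = 88,420 / (r − 0.0666) = CHF 1,640,445.27.

CHF 1,640,445.27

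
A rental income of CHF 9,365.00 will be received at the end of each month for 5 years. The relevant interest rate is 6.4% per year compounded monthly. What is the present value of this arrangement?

CHF 479,780.51

This is an ordinary annuity: 60 payments of CHF 9,365.00 at the end of each month.
Periodic rate r = 0.064/12 per month; n is counted in months.
PV = PMT × [(1 − (1+r)^−n)/r] = 9,365 × [1 − (1+r)^−60] / r = CHF 479,780.51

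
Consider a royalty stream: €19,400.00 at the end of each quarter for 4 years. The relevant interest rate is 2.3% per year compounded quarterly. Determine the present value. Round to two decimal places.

This is an ordinary annuity: 16 payments of €19,400.00 at the end of each quarter.
Periodic rate r = 0.023/4 per quarter; n is counted in quarters.
PV = PMT × [(1 − (1+r)^−n)/r] = 19,400 × [1 − (1+r)^−16] / r = €295,738.62

€295,738.62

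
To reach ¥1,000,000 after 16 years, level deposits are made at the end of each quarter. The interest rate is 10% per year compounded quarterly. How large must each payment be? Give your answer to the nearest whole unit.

¥6,482

Level ordinary annuity; solve FV = PMT × [((1+r)^n − 1)/r] for PMT.
Periodic rate r = 0.1/4 per quarter; n is counted in quarters.
With n = 64: PMT = 1,000,000 / ([((1+r)^n − 1)/r]) = ¥6,482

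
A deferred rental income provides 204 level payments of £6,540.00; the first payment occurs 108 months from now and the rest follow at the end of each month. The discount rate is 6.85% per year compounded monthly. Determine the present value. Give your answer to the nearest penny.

£428,000.30

Ordinary annuity of 204 payments, first payment at period 108.
Periodic rate r = 0.0685/12 per month; n is counted in months.
The ordinary-annuity PV formula values the stream one period before the first payment (period 107); discount that back 107 periods:
PV₀ = 6,540 × [1 − (1+r)^−204] / r × (1+r)^−107 = £428,000.30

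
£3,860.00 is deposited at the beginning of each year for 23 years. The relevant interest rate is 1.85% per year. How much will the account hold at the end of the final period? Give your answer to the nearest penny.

This is an annuity due: 23 deposits of £3,860.00 at the beginning of each year.
Periodic rate r = 0.0185 per year.
FV = PMT × [((1+r)^n − 1)/r] × (1+r) = 3,860 × [(1+r)^23 − 1] / r × (1+r) = £111,443.14

£111,443.14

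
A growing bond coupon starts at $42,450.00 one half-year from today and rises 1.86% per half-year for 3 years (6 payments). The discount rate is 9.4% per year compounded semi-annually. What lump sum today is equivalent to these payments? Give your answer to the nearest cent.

Periodic rate r = 0.094/2 per half-year; n is counted in half-years.
Growing ordinary annuity: PV = PMT₁ × [1 − ((1+g)/(1+r))^n] / (r − g) = 42,450 × [1 − ((1+0.0186)/(1+r))^6] / (r − 0.0186) = $227,354.52.

$227,354.52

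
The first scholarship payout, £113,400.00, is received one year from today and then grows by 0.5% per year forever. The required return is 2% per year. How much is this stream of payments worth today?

Periodic rate r = 0.02 per year.
Growing perpetuity (Gordon): PV = PMT₁ / (r − g) = 113,400 / (r − 0.005) = £7,560,000.00.

£7,560,000.00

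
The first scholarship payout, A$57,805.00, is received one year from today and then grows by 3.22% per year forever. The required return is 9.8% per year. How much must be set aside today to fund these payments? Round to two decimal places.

Periodic rate r = 0.098 per year.
Growing perpetuity (Gordon): PV = PMT₁ / (r − g) = 57,805 / (r − 0.0322) = A$878,495.44.

A$878,495.44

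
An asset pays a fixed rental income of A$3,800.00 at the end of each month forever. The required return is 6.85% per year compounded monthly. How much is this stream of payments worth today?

Periodic rate r = 0.0685/12 per month.
Level perpetuity: PV = PMT / r = 3,800 / (0.0685/12) = A$665,693.43.

A$665,693.43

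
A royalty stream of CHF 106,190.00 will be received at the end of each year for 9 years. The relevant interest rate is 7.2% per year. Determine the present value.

This is an ordinary annuity: 9 payments of CHF 106,190.00 at the end of each year.
Periodic rate r = 0.072 per year.
PV = PMT × [(1 − (1+r)^−n)/r] = 106,190 × [1 − (1+r)^−9] / r = CHF 686,004.52

CHF 686,004.52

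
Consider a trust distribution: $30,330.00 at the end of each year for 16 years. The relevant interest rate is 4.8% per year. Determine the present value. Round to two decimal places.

$333,439.38

This is an ordinary annuity: 16 payments of $30,330.00 at the end of each year.
Periodic rate r = 0.048 per year.
PV = PMT × [(1 − (1+r)^−n)/r] = 30,330 × [1 − (1+r)^−16] / r = $333,439.38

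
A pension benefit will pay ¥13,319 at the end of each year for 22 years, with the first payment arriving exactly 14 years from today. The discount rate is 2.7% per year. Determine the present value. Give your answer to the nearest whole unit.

¥154,741

Ordinary annuity of 22 payments, first payment at period 14.
Periodic rate r = 0.027 per year.
The ordinary-annuity PV formula values the stream one period before the first payment (period 13); discount that back 13 periods:
PV₀ = 13,319 × [1 − (1+r)^−22] / r × (1+r)^−13 = ¥154,741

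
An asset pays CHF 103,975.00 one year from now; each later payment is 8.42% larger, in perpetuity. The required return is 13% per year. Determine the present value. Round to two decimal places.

Periodic rate r = 0.13 per year.
Growing perpetuity (Gordon): PV = PMT₁ / (r − g) = 103,975 / (r − 0.0842) = CHF 2,270,196.51.

CHF 2,270,196.51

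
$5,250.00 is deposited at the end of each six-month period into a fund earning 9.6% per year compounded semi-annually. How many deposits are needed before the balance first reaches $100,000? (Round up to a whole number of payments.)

Periodic rate r = 0.096/2 per half-year; n is counted in half-years.
Ordinary annuity FV: 100,000 = 5,250 × [((1+r)^n − 1)/r].
(1+r)^n = 1 + 100,000 × r / 5,250, so n = ln(1 + 100,000·r/5,250) / ln(1+r) = 13.85.
Round up to a whole number of payments: n = 14.

14 payments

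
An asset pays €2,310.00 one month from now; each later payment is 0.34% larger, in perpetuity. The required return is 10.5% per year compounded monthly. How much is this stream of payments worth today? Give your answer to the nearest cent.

€431,775.70

Periodic rate r = 0.105/12 per month.
Growing perpetuity (Gordon): PV = PMT₁ / (r − g) = 2,310 / (r − 0.0034) = €431,775.70.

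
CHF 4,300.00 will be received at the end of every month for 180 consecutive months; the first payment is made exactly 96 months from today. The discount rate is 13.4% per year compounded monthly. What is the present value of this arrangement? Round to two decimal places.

CHF 115,918.94

Ordinary annuity of 180 payments, first payment at period 96.
Periodic rate r = 0.134/12 per month; n is counted in months.
The ordinary-annuity PV formula values the stream one period before the first payment (period 95); discount that back 95 periods:
PV₀ = 4,300 × [1 − (1+r)^−180] / r × (1+r)^−95 = CHF 115,918.94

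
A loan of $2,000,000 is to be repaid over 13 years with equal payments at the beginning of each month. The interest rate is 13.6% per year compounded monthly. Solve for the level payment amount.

Level annuity due; solve PV = PMT × [(1 − (1+r)^−n)/r] × (1+r) for PMT.
Periodic rate r = 0.136/12 per month; n is counted in months.
With n = 156: PMT = 2,000,000 / ([(1 − (1+r)^−n)/r] × (1+r)) = $27,080.84

$27,080.84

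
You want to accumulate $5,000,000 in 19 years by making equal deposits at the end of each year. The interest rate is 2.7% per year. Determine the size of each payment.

$204,865.29

Level ordinary annuity; solve FV = PMT × [((1+r)^n − 1)/r] for PMT.
Periodic rate r = 0.027 per year.
With n = 19: PMT = 5,000,000 / ([((1+r)^n − 1)/r]) = $204,865.29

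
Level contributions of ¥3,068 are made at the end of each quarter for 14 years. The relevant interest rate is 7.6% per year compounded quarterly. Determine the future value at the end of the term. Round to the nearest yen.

¥301,820

This is an ordinary annuity: 56 deposits of ¥3,068 at the end of each quarter.
Periodic rate r = 0.076/4 per quarter; n is counted in quarters.
FV = PMT × [((1+r)^n − 1)/r] = 3,068 × [(1+r)^56 − 1] / r = ¥301,820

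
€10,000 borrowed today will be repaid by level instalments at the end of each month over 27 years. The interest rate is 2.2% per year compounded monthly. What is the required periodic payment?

Level ordinary annuity; solve PV = PMT × [(1 − (1+r)^−n)/r] for PMT.
Periodic rate r = 0.022/12 per month; n is counted in months.
With n = 324: PMT = 10,000 / ([(1 − (1+r)^−n)/r]) = €40.96

€40.96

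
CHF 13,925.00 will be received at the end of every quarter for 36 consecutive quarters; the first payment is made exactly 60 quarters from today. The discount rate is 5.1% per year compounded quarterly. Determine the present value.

Ordinary annuity of 36 payments, first payment at period 60.
Periodic rate r = 0.051/4 per quarter; n is counted in quarters.
The ordinary-annuity PV formula values the stream one period before the first payment (period 59); discount that back 59 periods:
PV₀ = 13,925 × [1 − (1+r)^−36] / r × (1+r)^−59 = CHF 189,421.00

CHF 189,421.00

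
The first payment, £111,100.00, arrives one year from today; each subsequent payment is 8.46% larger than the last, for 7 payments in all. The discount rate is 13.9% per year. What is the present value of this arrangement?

£592,385.28

Periodic rate r = 0.139 per year.
Growing ordinary annuity: PV = PMT₁ × [1 − ((1+g)/(1+r))^n] / (r − g) = 111,100 × [1 − ((1+0.0846)/(1+r))^7] / (r − 0.0846) = £592,385.28.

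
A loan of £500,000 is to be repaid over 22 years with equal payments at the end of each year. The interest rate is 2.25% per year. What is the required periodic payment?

£29,064.10

Level ordinary annuity; solve PV = PMT × [(1 − (1+r)^−n)/r] for PMT.
Periodic rate r = 0.0225 per year.
With n = 22: PMT = 500,000 / ([(1 − (1+r)^−n)/r]) = £29,064.10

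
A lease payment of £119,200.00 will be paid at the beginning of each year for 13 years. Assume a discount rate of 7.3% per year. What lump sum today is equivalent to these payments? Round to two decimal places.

£1,051,014.22

This is an annuity due: 13 payments of £119,200.00 at the beginning of each year.
Periodic rate r = 0.073 per year.
PV = PMT × [(1 − (1+r)^−n)/r] × (1+r) = 119,200 × [1 − (1+r)^−13] / r × (1+r) = £1,051,014.22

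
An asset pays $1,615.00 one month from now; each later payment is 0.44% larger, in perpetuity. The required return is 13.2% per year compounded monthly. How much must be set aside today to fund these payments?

Periodic rate r = 0.132/12 per month.
Growing perpetuity (Gordon): PV = PMT₁ / (r − g) = 1,615 / (r − 0.0044) = $244,696.97.

$244,696.97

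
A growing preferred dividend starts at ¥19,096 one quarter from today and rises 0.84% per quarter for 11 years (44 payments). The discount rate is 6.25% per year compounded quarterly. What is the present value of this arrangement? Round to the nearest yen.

Periodic rate r = 0.0625/4 per quarter; n is counted in quarters.
Growing ordinary annuity: PV = PMT₁ × [1 − ((1+g)/(1+r))^n] / (r − g) = 19,096 × [1 − ((1+0.0084)/(1+r))^44] / (r − 0.0084) = ¥712,497.

¥712,497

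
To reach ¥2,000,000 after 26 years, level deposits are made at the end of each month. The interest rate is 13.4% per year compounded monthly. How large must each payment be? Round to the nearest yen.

Level ordinary annuity; solve FV = PMT × [((1+r)^n − 1)/r] for PMT.
Periodic rate r = 0.134/12 per month; n is counted in months.
With n = 312: PMT = 2,000,000 / ([((1+r)^n − 1)/r]) = ¥721

¥721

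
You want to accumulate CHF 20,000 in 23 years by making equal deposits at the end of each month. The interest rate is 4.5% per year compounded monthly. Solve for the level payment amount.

CHF 41.44

Level ordinary annuity; solve FV = PMT × [((1+r)^n − 1)/r] for PMT.
Periodic rate r = 0.045/12 per month; n is counted in months.
With n = 276: PMT = 20,000 / ([((1+r)^n − 1)/r]) = CHF 41.44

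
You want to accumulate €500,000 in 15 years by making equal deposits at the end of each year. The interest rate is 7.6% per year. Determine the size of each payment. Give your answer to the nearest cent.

€18,995.88

Level ordinary annuity; solve FV = PMT × [((1+r)^n − 1)/r] for PMT.
Periodic rate r = 0.076 per year.
With n = 15: PMT = 500,000 / ([((1+r)^n − 1)/r]) = €18,995.88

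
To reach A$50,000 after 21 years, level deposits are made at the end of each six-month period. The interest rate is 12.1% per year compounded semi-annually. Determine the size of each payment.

A$280.40

Level ordinary annuity; solve FV = PMT × [((1+r)^n − 1)/r] for PMT.
Periodic rate r = 0.121/2 per half-year; n is counted in half-years.
With n = 42: PMT = 50,000 / ([((1+r)^n − 1)/r]) = A$280.40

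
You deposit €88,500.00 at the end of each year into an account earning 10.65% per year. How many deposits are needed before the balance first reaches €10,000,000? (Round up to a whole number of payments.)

Periodic rate r = 0.1065 per year.
Ordinary annuity FV: 10,000,000 = 88,500 × [((1+r)^n − 1)/r].
(1+r)^n = 1 + 10,000,000 × r / 88,500, so n = ln(1 + 10,000,000·r/88,500) / ln(1+r) = 25.37.
Round up to a whole number of payments: n = 26.

26 payments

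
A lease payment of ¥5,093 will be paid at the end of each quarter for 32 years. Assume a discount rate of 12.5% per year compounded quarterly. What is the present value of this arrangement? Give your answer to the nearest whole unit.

¥159,803

This is an ordinary annuity: 128 payments of ¥5,093 at the end of each quarter.
Periodic rate r = 0.125/4 per quarter; n is counted in quarters.
PV = PMT × [(1 − (1+r)^−n)/r] = 5,093 × [1 − (1+r)^−128] / r = ¥159,803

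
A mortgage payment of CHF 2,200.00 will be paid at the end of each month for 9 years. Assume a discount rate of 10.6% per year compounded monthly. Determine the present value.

This is an ordinary annuity: 108 payments of CHF 2,200.00 at the end of each month.
Periodic rate r = 0.106/12 per month; n is counted in months.
PV = PMT × [(1 − (1+r)^−n)/r] = 2,200 × [1 − (1+r)^−108] / r = CHF 152,718.01

CHF 152,718.01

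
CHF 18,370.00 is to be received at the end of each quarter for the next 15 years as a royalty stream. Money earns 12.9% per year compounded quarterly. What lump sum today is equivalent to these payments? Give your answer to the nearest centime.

This is an ordinary annuity: 60 payments of CHF 18,370.00 at the end of each quarter.
Periodic rate r = 0.129/4 per quarter; n is counted in quarters.
PV = PMT × [(1 − (1+r)^−n)/r] = 18,370 × [1 − (1+r)^−60] / r = CHF 484,794.81

CHF 484,794.81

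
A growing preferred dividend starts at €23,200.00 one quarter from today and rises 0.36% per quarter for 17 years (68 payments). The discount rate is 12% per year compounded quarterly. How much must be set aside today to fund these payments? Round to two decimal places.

€728,446.97

Periodic rate r = 0.12/4 per quarter; n is counted in quarters.
Growing ordinary annuity: PV = PMT₁ × [1 − ((1+g)/(1+r))^n] / (r − g) = 23,200 × [1 − ((1+0.0036)/(1+r))^68] / (r − 0.0036) = €728,446.97.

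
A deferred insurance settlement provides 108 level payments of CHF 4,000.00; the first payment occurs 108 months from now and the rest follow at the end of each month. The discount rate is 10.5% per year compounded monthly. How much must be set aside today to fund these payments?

Ordinary annuity of 108 payments, first payment at period 108.
Periodic rate r = 0.105/12 per month; n is counted in months.
The ordinary-annuity PV formula values the stream one period before the first payment (period 107); discount that back 107 periods:
PV₀ = 4,000 × [1 − (1+r)^−108] / r × (1+r)^−107 = CHF 109,734.31

CHF 109,734.31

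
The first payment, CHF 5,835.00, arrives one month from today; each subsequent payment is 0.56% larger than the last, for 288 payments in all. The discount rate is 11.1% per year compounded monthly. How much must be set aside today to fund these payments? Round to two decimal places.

Periodic rate r = 0.111/12 per month; n is counted in months.
Growing ordinary annuity: PV = PMT₁ × [1 − ((1+g)/(1+r))^n] / (r − g) = 5,835 × [1 − ((1+0.0056)/(1+r))^288] / (r − 0.0056) = CHF 1,035,534.85.

CHF 1,035,534.85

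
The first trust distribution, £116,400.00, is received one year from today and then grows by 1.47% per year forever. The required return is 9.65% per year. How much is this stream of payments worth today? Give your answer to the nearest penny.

£1,422,982.89

Periodic rate r = 0.0965 per year.
Growing perpetuity (Gordon): PV = PMT₁ / (r − g) = 116,400 / (r − 0.0147) = £1,422,982.89.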